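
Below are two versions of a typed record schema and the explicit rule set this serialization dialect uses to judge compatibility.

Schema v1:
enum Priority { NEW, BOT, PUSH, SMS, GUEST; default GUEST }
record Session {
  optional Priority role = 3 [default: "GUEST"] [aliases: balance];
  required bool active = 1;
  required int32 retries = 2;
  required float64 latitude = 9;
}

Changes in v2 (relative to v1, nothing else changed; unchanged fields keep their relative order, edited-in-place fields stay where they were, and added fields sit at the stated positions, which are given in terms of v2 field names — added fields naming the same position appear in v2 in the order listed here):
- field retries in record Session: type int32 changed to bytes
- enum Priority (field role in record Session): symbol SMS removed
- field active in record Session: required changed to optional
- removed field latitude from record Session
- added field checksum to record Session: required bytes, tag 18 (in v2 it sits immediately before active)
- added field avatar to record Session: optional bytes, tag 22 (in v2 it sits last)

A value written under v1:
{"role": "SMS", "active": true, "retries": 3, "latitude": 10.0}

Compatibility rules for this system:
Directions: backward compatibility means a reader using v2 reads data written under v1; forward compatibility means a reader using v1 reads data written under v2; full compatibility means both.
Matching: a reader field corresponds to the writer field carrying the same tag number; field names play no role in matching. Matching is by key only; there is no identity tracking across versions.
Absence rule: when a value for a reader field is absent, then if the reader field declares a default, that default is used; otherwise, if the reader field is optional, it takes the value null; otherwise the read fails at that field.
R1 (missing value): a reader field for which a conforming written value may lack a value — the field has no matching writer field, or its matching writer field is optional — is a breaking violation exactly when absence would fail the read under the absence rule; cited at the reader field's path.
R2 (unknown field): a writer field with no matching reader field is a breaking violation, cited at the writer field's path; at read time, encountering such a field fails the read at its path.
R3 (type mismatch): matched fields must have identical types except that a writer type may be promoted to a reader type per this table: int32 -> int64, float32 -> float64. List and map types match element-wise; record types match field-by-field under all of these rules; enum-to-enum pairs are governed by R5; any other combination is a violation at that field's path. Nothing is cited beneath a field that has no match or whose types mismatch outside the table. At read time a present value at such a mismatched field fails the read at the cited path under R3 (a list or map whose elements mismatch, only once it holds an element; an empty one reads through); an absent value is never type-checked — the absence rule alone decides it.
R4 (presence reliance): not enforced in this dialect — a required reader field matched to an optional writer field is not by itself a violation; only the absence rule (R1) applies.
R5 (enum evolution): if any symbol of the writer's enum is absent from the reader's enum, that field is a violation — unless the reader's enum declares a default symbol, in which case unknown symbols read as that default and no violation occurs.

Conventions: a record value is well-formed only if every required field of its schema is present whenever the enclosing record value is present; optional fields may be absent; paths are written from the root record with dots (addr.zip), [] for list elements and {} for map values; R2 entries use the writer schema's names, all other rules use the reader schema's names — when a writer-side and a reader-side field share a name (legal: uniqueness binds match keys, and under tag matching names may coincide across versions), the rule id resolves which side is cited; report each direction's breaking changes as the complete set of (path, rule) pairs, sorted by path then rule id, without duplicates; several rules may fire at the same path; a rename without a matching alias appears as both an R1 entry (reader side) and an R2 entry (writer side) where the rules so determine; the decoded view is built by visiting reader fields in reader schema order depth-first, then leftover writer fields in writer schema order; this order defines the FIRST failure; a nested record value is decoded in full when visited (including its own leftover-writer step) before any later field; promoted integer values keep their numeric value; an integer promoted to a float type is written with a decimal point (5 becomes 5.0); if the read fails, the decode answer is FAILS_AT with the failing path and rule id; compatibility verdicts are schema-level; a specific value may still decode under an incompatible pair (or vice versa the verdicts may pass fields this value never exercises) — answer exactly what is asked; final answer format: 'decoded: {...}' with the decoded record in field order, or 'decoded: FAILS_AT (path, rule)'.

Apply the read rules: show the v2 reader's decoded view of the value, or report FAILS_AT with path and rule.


decoded: FAILS_AT (checksum, R1)

arrows below run writer -> reader for Session
decode walk for Session under reader schema v2:
  role := "GUEST" (symbol SMS -> reader default)
  read fails at checksum under R1 (no fill)
  => FAILS_AT (checksum, R1)
diffs on Session not affecting the asked answer:
  field retries in record Session: type int32 changed to bytes -> changes Session's schema-level verdicts only — the decode of this value is the same
  enum Priority (field role in record Session): symbol SMS removed -> no rule fires on it and the decoded Session view is identical with or without it
  field active in record Session: required changed to optional -> changes Session's schema-level verdicts only — the decode of this value is the same
  removed field latitude from record Session -> changes Session's schema-level verdicts only — the decode of this value is the same
  added field avatar to record Session: optional bytes, tag 22 (in v2 it sits last) -> changes Session's schema-level verdicts only — the decode of this value is the same


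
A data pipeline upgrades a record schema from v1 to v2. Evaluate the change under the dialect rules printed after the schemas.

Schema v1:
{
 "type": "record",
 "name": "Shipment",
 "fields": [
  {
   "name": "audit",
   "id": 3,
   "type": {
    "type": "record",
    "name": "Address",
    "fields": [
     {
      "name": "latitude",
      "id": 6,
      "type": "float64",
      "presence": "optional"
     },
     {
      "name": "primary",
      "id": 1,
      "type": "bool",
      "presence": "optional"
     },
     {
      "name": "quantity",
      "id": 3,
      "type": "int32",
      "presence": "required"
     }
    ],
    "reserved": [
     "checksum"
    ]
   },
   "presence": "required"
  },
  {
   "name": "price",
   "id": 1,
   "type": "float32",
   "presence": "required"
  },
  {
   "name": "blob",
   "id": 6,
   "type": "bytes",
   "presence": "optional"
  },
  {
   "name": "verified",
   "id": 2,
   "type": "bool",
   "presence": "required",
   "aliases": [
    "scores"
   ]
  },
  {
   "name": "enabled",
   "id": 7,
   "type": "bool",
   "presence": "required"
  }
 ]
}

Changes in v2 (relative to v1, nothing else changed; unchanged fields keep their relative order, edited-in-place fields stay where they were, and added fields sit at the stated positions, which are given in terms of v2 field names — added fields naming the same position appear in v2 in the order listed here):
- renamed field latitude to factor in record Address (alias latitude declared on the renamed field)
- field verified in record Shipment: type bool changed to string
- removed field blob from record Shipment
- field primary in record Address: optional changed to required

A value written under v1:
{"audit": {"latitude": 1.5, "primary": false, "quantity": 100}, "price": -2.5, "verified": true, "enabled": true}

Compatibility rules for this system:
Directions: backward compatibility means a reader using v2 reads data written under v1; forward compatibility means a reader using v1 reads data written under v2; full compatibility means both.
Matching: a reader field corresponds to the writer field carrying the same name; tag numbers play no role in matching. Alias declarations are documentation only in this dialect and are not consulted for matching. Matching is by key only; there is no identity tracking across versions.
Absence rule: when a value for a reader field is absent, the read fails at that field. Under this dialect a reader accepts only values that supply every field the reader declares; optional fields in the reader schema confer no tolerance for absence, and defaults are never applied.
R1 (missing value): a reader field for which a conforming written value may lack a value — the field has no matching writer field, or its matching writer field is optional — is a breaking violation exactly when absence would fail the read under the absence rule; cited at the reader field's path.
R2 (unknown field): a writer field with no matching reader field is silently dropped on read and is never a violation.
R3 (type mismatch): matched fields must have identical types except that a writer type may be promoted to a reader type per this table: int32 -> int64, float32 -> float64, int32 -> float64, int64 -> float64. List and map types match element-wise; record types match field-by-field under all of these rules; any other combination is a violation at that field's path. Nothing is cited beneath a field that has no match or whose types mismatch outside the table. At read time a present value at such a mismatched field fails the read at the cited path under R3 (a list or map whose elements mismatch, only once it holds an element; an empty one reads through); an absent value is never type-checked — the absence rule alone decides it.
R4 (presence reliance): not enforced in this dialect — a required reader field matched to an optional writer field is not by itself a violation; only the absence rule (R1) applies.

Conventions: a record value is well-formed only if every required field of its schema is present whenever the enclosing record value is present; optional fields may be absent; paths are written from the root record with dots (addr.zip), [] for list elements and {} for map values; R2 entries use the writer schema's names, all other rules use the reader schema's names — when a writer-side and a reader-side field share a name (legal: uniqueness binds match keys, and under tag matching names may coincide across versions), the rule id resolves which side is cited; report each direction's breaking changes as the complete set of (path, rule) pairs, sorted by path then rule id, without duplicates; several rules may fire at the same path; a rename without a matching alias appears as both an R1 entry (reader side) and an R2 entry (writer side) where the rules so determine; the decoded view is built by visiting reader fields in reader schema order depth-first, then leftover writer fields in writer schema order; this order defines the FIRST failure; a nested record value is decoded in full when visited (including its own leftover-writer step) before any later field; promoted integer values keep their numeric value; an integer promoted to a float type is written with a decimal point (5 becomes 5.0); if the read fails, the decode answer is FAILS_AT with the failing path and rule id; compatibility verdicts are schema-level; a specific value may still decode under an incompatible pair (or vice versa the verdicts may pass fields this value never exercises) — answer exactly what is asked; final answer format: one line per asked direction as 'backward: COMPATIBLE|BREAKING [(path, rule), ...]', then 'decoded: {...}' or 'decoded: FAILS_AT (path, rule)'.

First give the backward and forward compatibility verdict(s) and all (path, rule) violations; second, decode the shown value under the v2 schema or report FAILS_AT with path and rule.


backward: BREAKING [(audit.factor, R1), (audit.primary, R1), (verified, R3)]; forward: BREAKING [(audit.latitude, R1), (blob, R1), (verified, R3)]; decoded: FAILS_AT (audit.factor, R1)

arrows below run writer -> reader for Shipment
backward on Shipment — v2 reading data written by v1:
  Address -> Address, writer required: audit aligns to audit
  float32 -> float32, writer required: price aligns to price
  bool -> string, writer required: verified aligns to verified
  bool -> bool, writer required: enabled aligns to enabled
  writer field blob has no reader counterpart
  audit.factor: no writer match
  bool -> bool, writer optional: audit.primary aligns to audit.primary
  int32 -> int32, writer required: audit.quantity aligns to audit.quantity
  writer field audit.latitude has no reader counterpart
  breaking: (audit.factor, R1)
  breaking: (audit.primary, R1)
  breaking: (verified, R3)
  => 3 violation(s): backward is BREAKING for Shipment
forward on Shipment — v1 reading data written by v2:
  Address -> Address, writer required: audit aligns to audit
  float32 -> float32, writer required: price aligns to price
  blob: no writer match
  string -> bool, writer required: verified aligns to verified
  bool -> bool, writer required: enabled aligns to enabled
  audit.latitude: no writer match
  bool -> bool, writer required: audit.primary aligns to audit.primary
  int32 -> int32, writer required: audit.quantity aligns to audit.quantity
  writer field audit.factor has no reader counterpart
  breaking: (audit.latitude, R1)
  breaking: (blob, R1)
  breaking: (verified, R3)
  => 3 violation(s): forward is BREAKING for Shipment
decode (reader v2):
  read fails at audit.factor under R1 (no fill)
  => FAILS_AT (audit.factor, R1)


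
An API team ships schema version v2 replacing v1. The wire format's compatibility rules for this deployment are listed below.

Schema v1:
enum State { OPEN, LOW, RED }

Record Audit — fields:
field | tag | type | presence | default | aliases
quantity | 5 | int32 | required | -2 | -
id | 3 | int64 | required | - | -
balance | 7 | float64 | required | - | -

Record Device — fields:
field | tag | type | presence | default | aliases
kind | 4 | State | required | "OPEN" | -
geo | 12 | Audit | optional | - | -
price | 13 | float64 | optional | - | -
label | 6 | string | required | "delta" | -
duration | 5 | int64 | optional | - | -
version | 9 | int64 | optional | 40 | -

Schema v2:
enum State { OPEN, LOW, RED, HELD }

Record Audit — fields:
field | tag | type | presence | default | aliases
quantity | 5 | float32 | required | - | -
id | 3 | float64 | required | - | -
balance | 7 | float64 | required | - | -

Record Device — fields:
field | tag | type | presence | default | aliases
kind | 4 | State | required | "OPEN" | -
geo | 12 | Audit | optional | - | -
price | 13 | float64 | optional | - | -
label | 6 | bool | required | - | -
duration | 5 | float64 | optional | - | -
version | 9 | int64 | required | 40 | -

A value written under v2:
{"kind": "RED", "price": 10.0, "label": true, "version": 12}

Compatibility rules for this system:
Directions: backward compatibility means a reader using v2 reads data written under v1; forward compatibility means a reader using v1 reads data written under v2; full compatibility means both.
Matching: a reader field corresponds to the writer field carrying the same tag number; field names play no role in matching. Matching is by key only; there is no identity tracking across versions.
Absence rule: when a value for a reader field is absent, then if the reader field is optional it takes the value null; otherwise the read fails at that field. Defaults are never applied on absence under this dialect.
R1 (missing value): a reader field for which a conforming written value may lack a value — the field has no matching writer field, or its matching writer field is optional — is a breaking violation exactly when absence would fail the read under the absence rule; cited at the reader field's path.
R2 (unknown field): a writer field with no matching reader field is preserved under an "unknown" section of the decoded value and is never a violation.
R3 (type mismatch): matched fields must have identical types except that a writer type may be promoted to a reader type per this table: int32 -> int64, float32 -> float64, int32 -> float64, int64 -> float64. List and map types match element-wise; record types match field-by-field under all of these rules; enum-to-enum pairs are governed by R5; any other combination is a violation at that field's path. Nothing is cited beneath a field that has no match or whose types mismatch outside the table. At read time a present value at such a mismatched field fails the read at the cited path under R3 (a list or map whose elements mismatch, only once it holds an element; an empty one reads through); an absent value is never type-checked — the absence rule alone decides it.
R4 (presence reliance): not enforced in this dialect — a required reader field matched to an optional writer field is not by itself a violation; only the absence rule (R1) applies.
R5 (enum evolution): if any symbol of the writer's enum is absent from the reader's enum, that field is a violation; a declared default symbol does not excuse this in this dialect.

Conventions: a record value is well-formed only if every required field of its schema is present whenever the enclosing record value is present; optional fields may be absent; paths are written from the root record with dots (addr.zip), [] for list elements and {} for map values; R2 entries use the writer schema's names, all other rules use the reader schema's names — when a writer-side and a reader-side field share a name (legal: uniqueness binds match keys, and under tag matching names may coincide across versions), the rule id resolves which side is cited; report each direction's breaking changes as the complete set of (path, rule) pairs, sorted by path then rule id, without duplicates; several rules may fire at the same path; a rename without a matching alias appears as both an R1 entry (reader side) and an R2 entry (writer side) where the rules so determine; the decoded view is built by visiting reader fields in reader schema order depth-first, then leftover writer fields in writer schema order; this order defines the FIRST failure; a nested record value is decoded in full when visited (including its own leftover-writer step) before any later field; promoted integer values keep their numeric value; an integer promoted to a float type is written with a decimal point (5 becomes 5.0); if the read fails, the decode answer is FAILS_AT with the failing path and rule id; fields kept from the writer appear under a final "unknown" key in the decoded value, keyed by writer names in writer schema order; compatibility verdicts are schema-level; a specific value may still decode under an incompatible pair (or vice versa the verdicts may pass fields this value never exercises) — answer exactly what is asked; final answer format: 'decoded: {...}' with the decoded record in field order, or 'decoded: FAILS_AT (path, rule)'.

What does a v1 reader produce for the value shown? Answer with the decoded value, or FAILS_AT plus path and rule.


decoded: FAILS_AT (label, R3)

in Device below, arrows point writer -> reader
decoding the Device value with the v1 reader:
  kind := "RED"
  geo := null (not supplied -> null)
  price := 10.0
  read fails at label under R3
  => FAILS_AT (label, R3)
the other Device changes do not affect what is asked:
  field duration in record Device: type int64 changed to float64 -> shifts the Device verdicts, not this decode
  field version in record Device: optional changed to required -> shifts the Device verdicts, not this decode
  field id in record Audit: type int64 changed to float64 -> shifts the Device verdicts, not this decode
  field quantity in record Audit: type int32 changed to float32 (its default is dropped) -> shifts the Device verdicts, not this decode
  enum State (field kind in record Device): symbol HELD added -> shifts the Device verdicts, not this decode


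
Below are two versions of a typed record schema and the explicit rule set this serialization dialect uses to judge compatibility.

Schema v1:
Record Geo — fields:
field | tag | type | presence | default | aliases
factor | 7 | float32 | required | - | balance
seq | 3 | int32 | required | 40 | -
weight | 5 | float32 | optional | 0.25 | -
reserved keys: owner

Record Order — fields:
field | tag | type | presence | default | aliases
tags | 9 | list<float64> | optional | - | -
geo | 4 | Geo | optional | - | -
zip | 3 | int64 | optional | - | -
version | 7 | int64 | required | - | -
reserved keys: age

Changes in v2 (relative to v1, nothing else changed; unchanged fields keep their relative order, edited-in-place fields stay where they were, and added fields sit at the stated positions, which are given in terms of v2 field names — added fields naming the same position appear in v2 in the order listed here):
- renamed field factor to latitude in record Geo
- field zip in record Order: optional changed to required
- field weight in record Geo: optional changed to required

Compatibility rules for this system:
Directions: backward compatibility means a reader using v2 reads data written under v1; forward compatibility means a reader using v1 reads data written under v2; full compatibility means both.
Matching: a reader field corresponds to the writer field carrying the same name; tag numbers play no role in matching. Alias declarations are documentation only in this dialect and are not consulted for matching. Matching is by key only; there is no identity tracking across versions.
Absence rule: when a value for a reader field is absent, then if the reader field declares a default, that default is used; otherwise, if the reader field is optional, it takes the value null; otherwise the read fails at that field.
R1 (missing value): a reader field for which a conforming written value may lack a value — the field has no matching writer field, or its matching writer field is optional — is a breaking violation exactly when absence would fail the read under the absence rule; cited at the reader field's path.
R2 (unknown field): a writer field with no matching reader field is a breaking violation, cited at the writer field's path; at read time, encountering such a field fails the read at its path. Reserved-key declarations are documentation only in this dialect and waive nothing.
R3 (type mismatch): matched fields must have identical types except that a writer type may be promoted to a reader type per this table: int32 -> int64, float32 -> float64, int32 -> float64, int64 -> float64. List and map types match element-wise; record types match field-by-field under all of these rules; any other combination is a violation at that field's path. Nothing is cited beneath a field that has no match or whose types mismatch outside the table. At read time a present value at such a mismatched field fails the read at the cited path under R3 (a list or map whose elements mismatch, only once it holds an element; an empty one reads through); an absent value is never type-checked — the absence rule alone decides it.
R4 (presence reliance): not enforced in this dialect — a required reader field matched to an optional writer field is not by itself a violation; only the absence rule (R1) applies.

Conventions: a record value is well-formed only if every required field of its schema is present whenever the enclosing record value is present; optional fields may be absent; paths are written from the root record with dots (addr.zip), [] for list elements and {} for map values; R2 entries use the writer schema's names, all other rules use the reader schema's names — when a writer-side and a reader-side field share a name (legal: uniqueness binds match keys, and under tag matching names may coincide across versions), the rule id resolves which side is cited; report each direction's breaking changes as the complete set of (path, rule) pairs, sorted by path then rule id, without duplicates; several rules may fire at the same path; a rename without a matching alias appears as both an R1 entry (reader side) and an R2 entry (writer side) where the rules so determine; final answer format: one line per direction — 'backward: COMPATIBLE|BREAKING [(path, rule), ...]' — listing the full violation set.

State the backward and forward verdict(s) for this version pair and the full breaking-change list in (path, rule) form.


backward: BREAKING [(geo.factor, R2), (geo.latitude, R1), (zip, R1)]; forward: BREAKING [(geo.factor, R1), (geo.latitude, R2)]

in Order below, arrows point writer -> reader
backward analysis of Order with v2 as reader and v1 as writer:
  tags: paired with writer tags (list<float64> -> list<float64>; writer optional)
  geo: paired with writer geo (Geo -> Geo; writer optional)
  zip: paired with writer zip (int64 -> int64; writer optional)
  version: paired with writer version (int64 -> int64; writer required)
  geo.latitude has no writer counterpart
  geo.seq: paired with writer geo.seq (int32 -> int32; writer required)
  geo.weight: paired with writer geo.weight (float32 -> float32; writer optional)
  leftover writer field: geo.factor
  violation R2 at geo.factor
  violation R1 at geo.latitude
  violation R1 at zip
  => 3 violation(s): backward is BREAKING for Order
forward analysis of Order with v1 as reader and v2 as writer:
  tags: paired with writer tags (list<float64> -> list<float64>; writer optional)
  geo: paired with writer geo (Geo -> Geo; writer optional)
  zip: paired with writer zip (int64 -> int64; writer required)
  version: paired with writer version (int64 -> int64; writer required)
  geo.factor has no writer counterpart
  geo.seq: paired with writer geo.seq (int32 -> int32; writer required)
  geo.weight: paired with writer geo.weight (float32 -> float32; writer required)
  leftover writer field: geo.latitude
  violation R1 at geo.factor
  violation R2 at geo.latitude
  => 2 violation(s): forward is BREAKING for Order


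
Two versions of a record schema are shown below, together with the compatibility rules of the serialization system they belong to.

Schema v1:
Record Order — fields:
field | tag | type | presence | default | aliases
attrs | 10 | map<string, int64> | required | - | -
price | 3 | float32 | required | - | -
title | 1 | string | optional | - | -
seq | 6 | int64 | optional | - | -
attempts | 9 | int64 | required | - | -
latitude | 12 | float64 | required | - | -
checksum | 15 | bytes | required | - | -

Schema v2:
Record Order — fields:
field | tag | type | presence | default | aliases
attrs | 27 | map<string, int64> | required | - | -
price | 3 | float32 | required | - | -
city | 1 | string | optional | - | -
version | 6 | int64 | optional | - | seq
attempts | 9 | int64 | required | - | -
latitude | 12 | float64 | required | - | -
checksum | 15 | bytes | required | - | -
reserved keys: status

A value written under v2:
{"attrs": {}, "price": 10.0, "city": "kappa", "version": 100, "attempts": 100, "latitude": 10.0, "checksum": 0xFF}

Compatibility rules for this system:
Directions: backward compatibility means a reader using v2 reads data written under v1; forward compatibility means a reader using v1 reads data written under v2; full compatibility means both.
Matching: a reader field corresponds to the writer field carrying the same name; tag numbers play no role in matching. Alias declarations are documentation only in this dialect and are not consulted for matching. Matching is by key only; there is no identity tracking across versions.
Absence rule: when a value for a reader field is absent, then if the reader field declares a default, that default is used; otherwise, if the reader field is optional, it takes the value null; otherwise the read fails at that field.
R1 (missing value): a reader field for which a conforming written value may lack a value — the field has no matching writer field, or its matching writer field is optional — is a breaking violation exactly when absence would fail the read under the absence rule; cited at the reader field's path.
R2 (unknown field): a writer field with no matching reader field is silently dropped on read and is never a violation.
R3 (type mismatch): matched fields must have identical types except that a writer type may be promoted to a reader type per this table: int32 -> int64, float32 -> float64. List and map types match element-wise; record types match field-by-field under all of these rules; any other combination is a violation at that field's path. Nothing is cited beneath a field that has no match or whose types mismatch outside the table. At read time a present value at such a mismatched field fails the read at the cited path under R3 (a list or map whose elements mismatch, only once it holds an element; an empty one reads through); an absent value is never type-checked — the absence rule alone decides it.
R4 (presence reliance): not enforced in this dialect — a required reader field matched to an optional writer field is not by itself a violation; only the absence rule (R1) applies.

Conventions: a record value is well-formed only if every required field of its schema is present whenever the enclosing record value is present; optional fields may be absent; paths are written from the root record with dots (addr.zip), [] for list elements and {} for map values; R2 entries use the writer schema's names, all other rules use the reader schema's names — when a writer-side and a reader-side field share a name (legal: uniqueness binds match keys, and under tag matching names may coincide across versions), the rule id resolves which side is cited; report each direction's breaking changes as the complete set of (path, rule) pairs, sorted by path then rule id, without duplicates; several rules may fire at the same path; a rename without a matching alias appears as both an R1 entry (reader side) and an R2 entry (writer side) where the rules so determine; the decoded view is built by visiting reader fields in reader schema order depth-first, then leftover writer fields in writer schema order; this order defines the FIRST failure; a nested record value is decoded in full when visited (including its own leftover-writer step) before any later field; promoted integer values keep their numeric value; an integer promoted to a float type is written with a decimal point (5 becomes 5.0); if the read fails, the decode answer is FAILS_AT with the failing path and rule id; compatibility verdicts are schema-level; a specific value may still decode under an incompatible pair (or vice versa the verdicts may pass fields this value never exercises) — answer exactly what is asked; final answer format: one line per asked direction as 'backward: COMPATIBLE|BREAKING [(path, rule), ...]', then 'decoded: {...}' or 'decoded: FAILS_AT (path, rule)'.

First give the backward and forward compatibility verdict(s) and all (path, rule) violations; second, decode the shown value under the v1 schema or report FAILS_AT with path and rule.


backward: COMPATIBLE []; forward: COMPATIBLE []; decoded: {"attrs": {}, "price": 10.0, "title": null, "seq": null, "attempts": 100, "latitude": 10.0, "checksum": 0xFF}

in Order below, arrows point writer -> reader
backward analysis of Order with v2 as reader and v1 as writer:
  attrs: paired with writer attrs (map<string, int64> -> map<string, int64>; writer required)
  price: paired with writer price (float32 -> float32; writer required)
  no writer field matches reader city
  no writer field matches reader version
  attempts: paired with writer attempts (int64 -> int64; writer required)
  latitude: paired with writer latitude (float64 -> float64; writer required)
  checksum: paired with writer checksum (bytes -> bytes; writer required)
  writer field title has no reader counterpart
  writer field seq has no reader counterpart
  => no violations; backward on Order: COMPATIBLE
forward analysis of Order with v1 as reader and v2 as writer:
  attrs: paired with writer attrs (map<string, int64> -> map<string, int64>; writer required)
  price: paired with writer price (float32 -> float32; writer required)
  no writer field matches reader title
  no writer field matches reader seq
  attempts: paired with writer attempts (int64 -> int64; writer required)
  latitude: paired with writer latitude (float64 -> float64; writer required)
  checksum: paired with writer checksum (bytes -> bytes; writer required)
  writer field city has no reader counterpart
  writer field version has no reader counterpart
  => no violations; forward on Order: COMPATIBLE
decoding the Order value with the v1 reader:
  attrs := {}
  price := 10.0
  title := null (not supplied -> null)
  seq := null (not supplied -> null)
  attempts := 100
  latitude := 10.0
  checksum := 0xFF
  writer city: unmatched, discarded
  writer version: unmatched, discarded
  => decoded: {"attrs": {}, "price": 10.0, "title": null, "seq": null, "attempts": 100, "latitude": 10.0, "checksum": 0xFF}


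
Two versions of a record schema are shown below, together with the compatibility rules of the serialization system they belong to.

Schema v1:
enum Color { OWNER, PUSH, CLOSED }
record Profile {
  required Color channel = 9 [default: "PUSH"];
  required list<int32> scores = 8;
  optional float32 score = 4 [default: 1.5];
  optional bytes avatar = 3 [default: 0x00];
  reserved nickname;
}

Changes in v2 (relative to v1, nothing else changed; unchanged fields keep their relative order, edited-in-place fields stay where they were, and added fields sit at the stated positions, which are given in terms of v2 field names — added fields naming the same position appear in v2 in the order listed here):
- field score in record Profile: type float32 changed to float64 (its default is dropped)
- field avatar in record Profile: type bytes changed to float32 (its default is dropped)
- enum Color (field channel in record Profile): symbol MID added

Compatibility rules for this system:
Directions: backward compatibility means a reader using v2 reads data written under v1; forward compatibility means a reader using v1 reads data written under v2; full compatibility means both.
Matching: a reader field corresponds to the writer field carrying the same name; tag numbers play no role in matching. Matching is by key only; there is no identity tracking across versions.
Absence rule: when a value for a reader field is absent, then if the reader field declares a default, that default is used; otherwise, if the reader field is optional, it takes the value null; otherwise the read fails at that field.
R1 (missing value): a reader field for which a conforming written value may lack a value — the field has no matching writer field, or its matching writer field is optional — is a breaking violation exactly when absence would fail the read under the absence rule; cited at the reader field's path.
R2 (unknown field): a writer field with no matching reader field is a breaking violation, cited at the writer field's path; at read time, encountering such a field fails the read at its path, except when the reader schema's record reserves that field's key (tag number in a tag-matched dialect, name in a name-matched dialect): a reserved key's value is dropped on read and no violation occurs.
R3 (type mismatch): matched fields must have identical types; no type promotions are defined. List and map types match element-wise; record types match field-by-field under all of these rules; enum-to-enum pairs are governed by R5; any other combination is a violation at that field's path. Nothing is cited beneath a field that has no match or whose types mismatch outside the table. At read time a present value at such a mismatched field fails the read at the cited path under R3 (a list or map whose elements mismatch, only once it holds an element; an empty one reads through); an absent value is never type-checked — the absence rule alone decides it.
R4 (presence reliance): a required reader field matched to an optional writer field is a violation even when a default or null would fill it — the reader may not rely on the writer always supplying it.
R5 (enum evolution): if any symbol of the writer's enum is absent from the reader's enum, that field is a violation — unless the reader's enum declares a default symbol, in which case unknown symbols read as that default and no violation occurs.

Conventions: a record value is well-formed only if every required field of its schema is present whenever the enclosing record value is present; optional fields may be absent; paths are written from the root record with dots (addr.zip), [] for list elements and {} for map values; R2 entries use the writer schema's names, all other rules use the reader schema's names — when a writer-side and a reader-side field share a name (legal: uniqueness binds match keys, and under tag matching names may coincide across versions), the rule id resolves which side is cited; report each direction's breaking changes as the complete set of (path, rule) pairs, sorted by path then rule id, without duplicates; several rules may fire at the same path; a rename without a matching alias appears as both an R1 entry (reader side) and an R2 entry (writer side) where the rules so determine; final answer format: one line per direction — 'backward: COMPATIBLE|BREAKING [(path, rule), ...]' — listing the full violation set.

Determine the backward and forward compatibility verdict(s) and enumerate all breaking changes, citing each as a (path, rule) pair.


each type pair in Profile: writer, then reader
checking backward for Profile: reader v2 against writer v1:
  Color -> Color, writer required: channel aligns to channel
  list<int32> -> list<int32>, writer required: scores aligns to scores
  float32 -> float64, writer optional: score aligns to score
  bytes -> float32, writer optional: avatar aligns to avatar
  breaking: (avatar, R3)
  breaking: (score, R3)
  => 2 violation(s): backward is BREAKING for Profile
checking forward for Profile: reader v1 against writer v2:
  Color -> Color, writer required: channel aligns to channel
  list<int32> -> list<int32>, writer required: scores aligns to scores
  float64 -> float32, writer optional: score aligns to score
  float32 -> bytes, writer optional: avatar aligns to avatar
  breaking: (avatar, R3)
  breaking: (channel, R5)
  breaking: (score, R3)
  => 3 violation(s): forward is BREAKING for Profile

backward: BREAKING [(avatar, R3), (score, R3)]; forward: BREAKING [(avatar, R3), (channel, R5), (score, R3)]


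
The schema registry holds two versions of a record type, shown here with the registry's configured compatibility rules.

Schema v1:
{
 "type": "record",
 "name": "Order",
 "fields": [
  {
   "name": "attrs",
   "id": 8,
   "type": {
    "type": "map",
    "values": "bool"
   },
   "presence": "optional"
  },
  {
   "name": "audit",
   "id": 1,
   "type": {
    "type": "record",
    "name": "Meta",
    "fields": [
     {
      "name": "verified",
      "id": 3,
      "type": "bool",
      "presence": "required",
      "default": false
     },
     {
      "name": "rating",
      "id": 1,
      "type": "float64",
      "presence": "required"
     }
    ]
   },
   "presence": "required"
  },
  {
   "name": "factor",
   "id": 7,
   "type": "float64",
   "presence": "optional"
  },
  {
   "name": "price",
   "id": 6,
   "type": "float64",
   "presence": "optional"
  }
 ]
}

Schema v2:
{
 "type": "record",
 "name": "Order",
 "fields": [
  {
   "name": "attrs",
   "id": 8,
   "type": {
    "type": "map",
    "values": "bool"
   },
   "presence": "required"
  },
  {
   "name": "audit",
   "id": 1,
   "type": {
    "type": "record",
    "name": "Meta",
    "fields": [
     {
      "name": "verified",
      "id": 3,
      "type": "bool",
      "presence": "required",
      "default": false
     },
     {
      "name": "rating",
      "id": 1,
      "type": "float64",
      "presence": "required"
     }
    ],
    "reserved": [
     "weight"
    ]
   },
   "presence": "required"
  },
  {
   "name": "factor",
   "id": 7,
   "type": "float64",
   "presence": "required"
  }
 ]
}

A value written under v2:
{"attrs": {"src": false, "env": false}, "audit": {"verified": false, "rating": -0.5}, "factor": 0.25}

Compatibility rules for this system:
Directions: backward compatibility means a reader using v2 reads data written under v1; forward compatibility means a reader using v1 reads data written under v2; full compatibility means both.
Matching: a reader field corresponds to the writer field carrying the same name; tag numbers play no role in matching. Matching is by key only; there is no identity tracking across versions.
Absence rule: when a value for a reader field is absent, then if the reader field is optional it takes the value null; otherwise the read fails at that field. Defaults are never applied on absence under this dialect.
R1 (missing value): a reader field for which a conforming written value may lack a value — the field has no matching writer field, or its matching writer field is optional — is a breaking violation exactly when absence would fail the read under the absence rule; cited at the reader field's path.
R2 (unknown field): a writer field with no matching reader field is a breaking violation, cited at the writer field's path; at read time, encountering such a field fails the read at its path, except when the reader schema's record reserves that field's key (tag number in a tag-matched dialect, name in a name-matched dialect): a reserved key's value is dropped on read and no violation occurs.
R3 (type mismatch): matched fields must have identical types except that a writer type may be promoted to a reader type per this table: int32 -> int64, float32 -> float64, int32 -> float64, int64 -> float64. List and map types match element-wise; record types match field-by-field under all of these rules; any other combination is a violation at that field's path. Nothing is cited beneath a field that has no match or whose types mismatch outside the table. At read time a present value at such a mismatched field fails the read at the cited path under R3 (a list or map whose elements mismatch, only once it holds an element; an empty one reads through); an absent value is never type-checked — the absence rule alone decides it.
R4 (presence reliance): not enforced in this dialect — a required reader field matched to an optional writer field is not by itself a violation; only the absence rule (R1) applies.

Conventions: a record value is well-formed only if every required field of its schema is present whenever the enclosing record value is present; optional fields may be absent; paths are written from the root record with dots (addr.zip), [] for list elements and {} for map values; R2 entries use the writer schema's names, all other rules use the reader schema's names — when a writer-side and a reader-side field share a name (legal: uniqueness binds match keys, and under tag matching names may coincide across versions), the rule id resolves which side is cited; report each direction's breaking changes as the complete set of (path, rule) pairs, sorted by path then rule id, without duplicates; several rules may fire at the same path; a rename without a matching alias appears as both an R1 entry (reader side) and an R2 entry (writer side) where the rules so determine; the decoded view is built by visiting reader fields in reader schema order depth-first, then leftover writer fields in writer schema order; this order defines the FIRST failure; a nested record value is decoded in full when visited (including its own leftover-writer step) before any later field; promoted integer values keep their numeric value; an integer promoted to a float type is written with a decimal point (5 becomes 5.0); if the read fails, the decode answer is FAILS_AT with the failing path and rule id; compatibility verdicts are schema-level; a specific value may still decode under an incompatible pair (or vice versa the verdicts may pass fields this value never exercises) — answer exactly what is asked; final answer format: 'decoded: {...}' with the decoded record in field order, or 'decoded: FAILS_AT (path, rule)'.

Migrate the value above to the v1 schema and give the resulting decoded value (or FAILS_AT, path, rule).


in Order below, arrows point writer -> reader
decode walk for Order under reader schema v1:
  attrs := {"src": false, "env": false}
  audit.verified := false
  audit.rating := -0.5
  factor := 0.25
  price := null (not supplied -> null)
  => decoded: {"attrs": {"src": false, "env": false}, "audit": {"verified": false, "rating": -0.5}, "factor": 0.25, "price": null}
ruling out the remaining Order differences:
  field attrs in record Order: optional changed to required -> affects the rule determinations only; this particular Order value decodes identically
  field factor in record Order: optional changed to required -> affects the rule determinations only; this particular Order value decodes identically
  removed field price from record Order -> affects the rule determinations only; this particular Order value decodes identically

decoded: {"attrs": {"src": false, "env": false}, "audit": {"verified": false, "rating": -0.5}, "factor": 0.25, "price": null}
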